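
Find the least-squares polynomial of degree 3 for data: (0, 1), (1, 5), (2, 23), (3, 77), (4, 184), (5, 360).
155/126 + (103/108)x + (-233/252)x² + (163/54)x³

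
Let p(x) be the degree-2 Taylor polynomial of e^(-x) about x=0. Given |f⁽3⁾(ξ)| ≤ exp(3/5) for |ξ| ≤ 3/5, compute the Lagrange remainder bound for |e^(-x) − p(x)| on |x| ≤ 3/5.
9*exp(3/5)/250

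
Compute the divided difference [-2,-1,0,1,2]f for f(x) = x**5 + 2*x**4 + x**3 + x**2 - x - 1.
2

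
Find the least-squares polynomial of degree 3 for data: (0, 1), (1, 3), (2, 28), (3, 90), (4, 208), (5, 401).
101/126 + (-1349/756)x + (106/63)x² + (317/108)x³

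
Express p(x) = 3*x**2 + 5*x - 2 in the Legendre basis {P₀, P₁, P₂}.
-P₀ + (5)P₁ + (2)P₂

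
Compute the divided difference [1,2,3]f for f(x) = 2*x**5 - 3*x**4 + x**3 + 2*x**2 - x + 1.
113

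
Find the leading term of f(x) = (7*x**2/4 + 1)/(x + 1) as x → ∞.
7*x/4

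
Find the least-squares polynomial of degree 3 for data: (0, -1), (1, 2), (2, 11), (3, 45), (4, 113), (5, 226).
-2/3 + (113/126)x + (-29/21)x² + (37/18)x³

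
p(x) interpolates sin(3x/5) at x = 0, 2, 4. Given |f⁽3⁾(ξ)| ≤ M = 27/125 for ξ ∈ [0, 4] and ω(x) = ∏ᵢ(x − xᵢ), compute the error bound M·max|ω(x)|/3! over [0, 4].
8*sqrt(3)/125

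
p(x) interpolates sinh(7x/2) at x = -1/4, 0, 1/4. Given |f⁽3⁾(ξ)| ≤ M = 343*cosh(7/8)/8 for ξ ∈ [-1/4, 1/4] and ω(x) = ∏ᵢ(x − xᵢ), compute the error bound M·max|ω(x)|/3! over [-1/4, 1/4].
343*sqrt(3)*cosh(7/8)/13824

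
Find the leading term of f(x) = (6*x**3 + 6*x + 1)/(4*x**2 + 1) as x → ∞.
3*x/2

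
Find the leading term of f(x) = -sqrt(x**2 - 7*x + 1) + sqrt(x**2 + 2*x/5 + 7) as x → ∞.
37/10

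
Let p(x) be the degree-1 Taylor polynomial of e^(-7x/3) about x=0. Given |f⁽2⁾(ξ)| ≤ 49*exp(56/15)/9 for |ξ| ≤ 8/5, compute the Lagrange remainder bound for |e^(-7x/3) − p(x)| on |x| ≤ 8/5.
1568*exp(56/15)/225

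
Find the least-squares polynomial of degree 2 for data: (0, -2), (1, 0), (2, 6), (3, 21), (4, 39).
-68/35 + (-99/70)x + (41/14)x²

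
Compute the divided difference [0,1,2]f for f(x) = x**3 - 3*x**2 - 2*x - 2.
0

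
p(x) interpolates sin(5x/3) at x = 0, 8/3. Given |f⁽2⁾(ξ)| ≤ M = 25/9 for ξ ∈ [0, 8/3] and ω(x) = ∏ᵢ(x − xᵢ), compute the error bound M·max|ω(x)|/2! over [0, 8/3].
200/81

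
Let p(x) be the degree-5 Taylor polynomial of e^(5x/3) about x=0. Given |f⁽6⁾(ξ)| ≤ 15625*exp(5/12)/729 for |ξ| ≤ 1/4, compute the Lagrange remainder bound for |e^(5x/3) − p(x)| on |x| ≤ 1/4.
3125*exp(5/12)/429981696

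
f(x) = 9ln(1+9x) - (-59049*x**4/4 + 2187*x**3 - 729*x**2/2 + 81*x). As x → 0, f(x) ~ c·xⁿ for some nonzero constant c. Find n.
5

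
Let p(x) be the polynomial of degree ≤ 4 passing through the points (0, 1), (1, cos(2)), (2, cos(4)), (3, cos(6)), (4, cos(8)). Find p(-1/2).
189*cos(4)/64 - 45*cos(6)/32 + 35*cos(8)/128 - 105*cos(2)/32 + 315/128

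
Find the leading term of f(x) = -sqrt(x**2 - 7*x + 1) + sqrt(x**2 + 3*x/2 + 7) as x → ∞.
17/4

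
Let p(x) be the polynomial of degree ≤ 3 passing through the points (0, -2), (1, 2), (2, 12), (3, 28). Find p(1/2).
-3/4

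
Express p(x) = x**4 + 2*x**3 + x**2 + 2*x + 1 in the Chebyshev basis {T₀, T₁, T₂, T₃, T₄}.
(15/8)T₀ + (7/2)T₁ + T₂ + (1/2)T₃ + (1/8)T₄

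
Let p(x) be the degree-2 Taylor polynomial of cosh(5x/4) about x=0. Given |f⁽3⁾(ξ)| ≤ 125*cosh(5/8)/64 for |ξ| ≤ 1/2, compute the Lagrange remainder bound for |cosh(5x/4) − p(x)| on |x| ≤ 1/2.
125*cosh(5/8)/3072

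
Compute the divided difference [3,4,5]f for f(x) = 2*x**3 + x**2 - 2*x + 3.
25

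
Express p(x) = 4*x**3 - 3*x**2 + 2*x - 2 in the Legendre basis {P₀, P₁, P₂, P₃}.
(-3)P₀ + (22/5)P₁ + (-2)P₂ + (8/5)P₃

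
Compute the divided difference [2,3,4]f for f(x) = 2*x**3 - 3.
18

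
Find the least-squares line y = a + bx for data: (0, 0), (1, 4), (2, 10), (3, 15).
a = -2/5, b = 51/10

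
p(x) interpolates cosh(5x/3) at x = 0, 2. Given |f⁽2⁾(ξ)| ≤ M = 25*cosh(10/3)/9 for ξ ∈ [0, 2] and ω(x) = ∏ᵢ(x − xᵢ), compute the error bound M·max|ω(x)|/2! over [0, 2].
25*cosh(10/3)/18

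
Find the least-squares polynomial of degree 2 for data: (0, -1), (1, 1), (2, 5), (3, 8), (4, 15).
-32/35 + (93/70)x + (9/14)x²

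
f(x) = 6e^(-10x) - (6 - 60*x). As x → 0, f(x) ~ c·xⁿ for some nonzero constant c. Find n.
2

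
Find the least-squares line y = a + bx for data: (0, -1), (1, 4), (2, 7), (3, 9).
a = -1/5, b = 33/10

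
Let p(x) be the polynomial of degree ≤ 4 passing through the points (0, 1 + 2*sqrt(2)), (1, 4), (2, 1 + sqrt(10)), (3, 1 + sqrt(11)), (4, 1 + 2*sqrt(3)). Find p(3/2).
-5*sqrt(11)/32 - 5*sqrt(2)/64 + 3*sqrt(3)/64 + 45*sqrt(10)/64 + 77/32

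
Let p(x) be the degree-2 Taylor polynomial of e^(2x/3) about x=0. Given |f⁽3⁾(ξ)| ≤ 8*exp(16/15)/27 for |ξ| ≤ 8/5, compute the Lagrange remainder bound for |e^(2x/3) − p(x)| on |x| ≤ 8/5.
2048*exp(16/15)/10125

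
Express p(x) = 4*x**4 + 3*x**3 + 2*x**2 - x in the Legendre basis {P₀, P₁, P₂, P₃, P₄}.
(22/15)P₀ + (4/5)P₁ + (76/21)P₂ + (6/5)P₃ + (32/35)P₄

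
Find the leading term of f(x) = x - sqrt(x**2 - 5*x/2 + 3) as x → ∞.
5/4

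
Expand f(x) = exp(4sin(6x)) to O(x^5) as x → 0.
1 + 24*x + 288*x**2 + 2160*x**3 + 10368*x**4 + O(x**5)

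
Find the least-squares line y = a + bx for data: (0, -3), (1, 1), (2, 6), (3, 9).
a = -29/10, b = 41/10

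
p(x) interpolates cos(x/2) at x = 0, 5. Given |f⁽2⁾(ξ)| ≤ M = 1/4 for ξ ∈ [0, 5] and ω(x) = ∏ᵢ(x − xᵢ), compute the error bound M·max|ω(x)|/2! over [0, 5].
25/32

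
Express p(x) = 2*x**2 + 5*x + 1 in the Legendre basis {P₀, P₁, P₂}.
(5/3)P₀ + (5)P₁ + (4/3)P₂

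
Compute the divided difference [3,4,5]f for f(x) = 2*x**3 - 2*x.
24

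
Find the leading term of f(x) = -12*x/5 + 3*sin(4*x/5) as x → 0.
-32*x**3/125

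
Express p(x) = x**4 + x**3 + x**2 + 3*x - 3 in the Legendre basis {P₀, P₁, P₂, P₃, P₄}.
(-37/15)P₀ + (18/5)P₁ + (26/21)P₂ + (2/5)P₃ + (8/35)P₄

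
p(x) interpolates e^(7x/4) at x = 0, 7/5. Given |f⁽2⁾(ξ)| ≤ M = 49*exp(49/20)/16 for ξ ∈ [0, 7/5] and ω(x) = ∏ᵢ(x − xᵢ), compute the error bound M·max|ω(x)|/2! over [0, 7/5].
2401*exp(49/20)/3200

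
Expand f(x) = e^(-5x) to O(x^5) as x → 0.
1 - 5*x + 25*x**2/2 - 125*x**3/6 + 625*x**4/24 + O(x**5)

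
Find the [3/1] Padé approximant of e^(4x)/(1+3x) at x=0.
(896*x**3/39 + 136*x**2/13 + 84*x/13 + 1)/(71*x/13 + 1)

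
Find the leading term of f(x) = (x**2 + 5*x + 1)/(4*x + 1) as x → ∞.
x/4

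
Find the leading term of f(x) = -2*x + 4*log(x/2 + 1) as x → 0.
-x**2/2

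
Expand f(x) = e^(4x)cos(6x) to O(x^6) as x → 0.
1 + 4*x - 10*x**2 - 184*x**3/3 - 238*x**4/3 + 488*x**5/15 + O(x**6)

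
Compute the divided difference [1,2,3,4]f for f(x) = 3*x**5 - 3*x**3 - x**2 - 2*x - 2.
192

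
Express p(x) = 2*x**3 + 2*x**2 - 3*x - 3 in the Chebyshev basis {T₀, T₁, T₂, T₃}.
(-2)T₀ + (-3/2)T₁ + T₂ + (1/2)T₃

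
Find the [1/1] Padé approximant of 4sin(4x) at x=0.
16*x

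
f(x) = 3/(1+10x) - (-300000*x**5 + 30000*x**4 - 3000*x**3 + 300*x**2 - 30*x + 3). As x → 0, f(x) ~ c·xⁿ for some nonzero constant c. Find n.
6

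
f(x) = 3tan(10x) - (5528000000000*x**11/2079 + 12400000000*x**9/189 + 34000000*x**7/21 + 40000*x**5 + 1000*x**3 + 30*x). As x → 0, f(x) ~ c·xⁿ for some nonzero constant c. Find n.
13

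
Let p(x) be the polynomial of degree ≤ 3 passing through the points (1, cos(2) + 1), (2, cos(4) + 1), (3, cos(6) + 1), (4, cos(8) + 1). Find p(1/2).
35*cos(2)/16 - 5*cos(8)/16 + 1 + 21*cos(6)/16 - 35*cos(4)/16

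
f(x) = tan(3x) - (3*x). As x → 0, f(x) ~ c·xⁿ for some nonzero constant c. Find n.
3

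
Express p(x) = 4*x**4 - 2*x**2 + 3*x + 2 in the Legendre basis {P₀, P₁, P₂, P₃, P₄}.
(32/15)P₀ + (3)P₁ + (20/21)P₂ + (32/35)P₄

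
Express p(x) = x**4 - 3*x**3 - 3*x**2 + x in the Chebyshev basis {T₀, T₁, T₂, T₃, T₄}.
(-9/8)T₀ + (-5/4)T₁ - T₂ + (-3/4)T₃ + (1/8)T₄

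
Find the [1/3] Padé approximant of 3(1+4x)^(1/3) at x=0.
(10*x + 3)/(64*x**3/81 - 8*x**2/9 + 2*x + 1)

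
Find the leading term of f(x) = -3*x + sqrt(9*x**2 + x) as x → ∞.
1/6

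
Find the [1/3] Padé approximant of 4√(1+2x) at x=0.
(7*x + 4)/(x**3/8 - x**2/4 + 3*x/4 + 1)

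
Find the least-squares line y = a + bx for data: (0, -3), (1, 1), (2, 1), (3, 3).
a = -11/5, b = 9/5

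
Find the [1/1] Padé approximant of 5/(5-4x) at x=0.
1/(1 - 4*x/5)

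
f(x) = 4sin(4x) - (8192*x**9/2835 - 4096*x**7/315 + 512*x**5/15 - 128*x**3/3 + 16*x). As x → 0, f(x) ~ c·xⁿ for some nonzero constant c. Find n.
11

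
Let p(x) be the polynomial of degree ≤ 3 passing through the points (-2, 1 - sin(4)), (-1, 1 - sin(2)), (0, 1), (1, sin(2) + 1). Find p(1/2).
-sin(4)/16 + 5*sin(2)/8 + 1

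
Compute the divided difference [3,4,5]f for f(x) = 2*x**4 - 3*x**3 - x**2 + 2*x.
157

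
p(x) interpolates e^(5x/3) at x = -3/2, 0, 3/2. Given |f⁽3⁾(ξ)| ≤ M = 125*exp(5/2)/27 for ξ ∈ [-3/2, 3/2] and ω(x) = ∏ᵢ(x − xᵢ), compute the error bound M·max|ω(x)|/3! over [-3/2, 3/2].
125*sqrt(3)*exp(5/2)/216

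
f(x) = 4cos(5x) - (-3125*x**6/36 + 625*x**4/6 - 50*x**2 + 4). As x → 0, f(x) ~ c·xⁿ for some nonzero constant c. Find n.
8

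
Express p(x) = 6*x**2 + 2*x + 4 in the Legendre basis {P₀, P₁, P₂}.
(6)P₀ + (2)P₁ + (4)P₂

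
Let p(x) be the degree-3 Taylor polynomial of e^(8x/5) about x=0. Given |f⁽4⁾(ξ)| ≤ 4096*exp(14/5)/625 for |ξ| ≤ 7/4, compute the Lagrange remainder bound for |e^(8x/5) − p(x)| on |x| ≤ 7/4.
4802*exp(14/5)/1875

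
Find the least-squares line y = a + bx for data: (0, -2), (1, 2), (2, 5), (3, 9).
a = -19/10, b = 18/5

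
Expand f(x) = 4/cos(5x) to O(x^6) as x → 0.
4 + 50*x**2 + 3125*x**4/6 + O(x**6)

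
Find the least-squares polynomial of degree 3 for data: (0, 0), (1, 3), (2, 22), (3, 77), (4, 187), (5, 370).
1/14 + (61/84)x + (-33/28)x² + (19/6)x³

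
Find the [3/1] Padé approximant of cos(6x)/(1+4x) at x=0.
(27*x**3/2 + 9*x**2 - 27*x/4 + 1)/(1 - 11*x/4)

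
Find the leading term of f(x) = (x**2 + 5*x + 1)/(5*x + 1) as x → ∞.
x/5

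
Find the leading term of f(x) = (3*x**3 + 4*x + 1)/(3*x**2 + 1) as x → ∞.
x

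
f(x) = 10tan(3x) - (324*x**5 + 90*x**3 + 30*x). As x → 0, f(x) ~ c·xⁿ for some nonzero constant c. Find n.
7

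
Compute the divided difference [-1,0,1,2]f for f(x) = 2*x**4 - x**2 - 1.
4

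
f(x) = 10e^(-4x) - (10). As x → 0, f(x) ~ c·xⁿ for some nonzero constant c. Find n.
1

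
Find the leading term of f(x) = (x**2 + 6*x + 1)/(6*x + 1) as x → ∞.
x/6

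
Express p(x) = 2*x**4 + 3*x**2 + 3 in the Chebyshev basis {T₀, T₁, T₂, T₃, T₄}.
(21/4)T₀ + (5/2)T₂ + (1/4)T₄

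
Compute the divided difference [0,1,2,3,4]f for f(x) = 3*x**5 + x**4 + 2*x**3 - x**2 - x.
31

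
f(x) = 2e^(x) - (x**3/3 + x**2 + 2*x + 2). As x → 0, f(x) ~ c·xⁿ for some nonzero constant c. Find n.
4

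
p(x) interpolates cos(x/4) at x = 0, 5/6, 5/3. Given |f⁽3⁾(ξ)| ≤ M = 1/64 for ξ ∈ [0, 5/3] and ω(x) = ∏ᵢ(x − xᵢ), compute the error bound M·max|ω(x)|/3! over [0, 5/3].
125*sqrt(3)/373248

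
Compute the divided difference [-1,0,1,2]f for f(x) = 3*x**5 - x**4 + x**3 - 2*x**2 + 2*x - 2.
14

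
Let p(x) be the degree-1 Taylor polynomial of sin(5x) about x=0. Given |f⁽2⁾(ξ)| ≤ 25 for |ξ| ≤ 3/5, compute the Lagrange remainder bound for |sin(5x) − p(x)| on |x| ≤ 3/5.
9/2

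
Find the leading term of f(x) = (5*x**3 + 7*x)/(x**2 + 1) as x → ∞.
5*x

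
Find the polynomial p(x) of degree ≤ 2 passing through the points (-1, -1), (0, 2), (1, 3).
-x**2 + 2*x + 2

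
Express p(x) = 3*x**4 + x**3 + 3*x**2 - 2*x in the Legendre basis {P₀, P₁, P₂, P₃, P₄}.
(8/5)P₀ + (-7/5)P₁ + (26/7)P₂ + (2/5)P₃ + (24/35)P₄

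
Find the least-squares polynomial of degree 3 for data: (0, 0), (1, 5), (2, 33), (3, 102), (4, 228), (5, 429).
1/63 + (-200/189)x + (28/9)x² + (77/27)x³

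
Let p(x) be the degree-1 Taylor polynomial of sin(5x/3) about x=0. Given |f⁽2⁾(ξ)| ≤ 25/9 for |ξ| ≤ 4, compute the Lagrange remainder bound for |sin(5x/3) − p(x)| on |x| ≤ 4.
200/9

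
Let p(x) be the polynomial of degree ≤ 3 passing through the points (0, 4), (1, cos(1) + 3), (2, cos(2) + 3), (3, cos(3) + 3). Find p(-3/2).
-189*cos(1)/16 + 135*cos(2)/16 - 35*cos(3)/16 + 153/16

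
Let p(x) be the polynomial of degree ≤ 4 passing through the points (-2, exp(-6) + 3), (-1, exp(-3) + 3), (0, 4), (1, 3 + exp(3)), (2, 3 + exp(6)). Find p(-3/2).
((-5*exp(6) + 314 + 28*exp(3))*exp(6) + 35 + 140*exp(3))*exp(-6)/128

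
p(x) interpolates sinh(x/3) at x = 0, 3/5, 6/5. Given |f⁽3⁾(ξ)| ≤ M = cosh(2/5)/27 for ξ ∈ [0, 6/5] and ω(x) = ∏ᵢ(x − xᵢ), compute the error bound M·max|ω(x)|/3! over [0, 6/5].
sqrt(3)*cosh(2/5)/3375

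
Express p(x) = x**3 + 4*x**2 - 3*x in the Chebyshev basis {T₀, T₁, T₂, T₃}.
(2)T₀ + (-9/4)T₁ + (2)T₂ + (1/4)T₃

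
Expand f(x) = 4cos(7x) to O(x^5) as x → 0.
4 - 98*x**2 + 2401*x**4/6 + O(x**5)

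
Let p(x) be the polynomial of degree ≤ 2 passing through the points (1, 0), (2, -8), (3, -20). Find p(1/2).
5/2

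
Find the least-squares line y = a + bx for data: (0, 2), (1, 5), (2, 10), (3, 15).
a = 7/5, b = 22/5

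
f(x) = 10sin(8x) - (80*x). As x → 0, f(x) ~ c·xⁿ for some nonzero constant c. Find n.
3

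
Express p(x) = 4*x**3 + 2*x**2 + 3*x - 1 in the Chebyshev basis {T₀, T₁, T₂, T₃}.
(6)T₁ + T₂ + T₃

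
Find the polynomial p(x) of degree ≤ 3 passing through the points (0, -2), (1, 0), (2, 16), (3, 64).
3*x**3 - 2*x**2 + x - 2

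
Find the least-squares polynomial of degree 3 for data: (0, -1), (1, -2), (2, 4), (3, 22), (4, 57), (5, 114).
-1 + (-17/6)x + x² + (5/6)x³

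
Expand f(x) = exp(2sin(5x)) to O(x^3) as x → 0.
1 + 10*x + 50*x**2 + O(x**3)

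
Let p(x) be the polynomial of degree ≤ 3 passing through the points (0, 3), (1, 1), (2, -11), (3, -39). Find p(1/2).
23/8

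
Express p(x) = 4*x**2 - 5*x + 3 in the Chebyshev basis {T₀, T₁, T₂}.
(5)T₀ + (-5)T₁ + (2)T₂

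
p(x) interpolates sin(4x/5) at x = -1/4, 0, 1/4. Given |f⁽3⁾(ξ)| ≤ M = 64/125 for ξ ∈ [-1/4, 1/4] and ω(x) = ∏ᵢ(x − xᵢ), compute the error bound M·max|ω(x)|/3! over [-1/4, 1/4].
sqrt(3)/3375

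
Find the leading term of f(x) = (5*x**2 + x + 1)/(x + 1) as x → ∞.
5*x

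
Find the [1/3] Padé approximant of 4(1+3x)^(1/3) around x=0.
(10*x + 4)/(x**3/3 - x**2/2 + 3*x/2 + 1)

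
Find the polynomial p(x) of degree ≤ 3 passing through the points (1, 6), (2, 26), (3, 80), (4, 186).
3*x**3 - x**2 + 2*x + 2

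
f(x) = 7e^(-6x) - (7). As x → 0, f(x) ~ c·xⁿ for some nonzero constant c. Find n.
1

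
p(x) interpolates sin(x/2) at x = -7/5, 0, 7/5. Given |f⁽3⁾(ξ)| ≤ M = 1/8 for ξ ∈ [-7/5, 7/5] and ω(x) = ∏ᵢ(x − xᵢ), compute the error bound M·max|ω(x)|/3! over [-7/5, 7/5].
343*sqrt(3)/27000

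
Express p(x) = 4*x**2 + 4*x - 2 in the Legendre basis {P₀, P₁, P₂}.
(-2/3)P₀ + (4)P₁ + (8/3)P₂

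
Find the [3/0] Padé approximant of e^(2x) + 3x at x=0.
4*x**3/3 + 2*x**2 + 5*x + 1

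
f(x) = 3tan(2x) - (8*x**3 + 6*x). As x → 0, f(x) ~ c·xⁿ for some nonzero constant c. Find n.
5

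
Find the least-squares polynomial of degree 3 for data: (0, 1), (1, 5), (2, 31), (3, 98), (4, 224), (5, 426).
15/14 + (-45/28)x + (65/28)x² + (3)x³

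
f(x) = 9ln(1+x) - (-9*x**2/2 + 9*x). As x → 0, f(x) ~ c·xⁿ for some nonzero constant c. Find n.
3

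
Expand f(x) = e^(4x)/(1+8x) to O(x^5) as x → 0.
1 - 4*x + 40*x**2 - 928*x**3/3 + 7456*x**4/3 + O(x**5)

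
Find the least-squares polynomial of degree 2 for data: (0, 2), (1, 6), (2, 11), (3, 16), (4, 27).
12/5 + (2)x + x²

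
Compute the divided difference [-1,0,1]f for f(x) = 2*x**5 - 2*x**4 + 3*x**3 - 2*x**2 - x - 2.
-4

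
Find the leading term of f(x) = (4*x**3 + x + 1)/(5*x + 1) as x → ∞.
4*x**2/5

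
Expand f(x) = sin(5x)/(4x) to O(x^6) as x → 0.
5/4 - 125*x**2/24 + 625*x**4/96 + O(x**6)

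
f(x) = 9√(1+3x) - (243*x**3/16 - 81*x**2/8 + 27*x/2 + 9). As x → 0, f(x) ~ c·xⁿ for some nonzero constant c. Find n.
4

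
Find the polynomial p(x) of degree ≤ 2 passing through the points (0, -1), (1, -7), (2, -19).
-3*x**2 - 3*x - 1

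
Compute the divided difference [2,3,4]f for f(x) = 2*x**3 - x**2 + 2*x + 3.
17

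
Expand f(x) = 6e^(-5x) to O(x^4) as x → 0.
6 - 30*x + 75*x**2 - 125*x**3 + O(x**4)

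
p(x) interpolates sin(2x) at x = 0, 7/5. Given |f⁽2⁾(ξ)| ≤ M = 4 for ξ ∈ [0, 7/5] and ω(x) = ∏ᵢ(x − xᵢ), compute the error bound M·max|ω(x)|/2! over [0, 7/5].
49/50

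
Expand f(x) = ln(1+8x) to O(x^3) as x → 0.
8*x - 32*x**2 + O(x**3)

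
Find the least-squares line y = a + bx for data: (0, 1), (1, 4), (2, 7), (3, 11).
a = 4/5, b = 33/10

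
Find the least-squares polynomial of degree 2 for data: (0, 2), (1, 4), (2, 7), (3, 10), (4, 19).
12/5 + x²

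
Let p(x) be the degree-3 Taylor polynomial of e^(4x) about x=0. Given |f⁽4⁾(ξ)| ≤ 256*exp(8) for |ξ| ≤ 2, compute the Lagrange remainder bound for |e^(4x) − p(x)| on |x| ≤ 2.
512*exp(8)/3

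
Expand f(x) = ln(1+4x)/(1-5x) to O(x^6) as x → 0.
4*x + 12*x**2 + 244*x**3/3 + 1028*x**4/3 + 28772*x**5/15 + O(x**6)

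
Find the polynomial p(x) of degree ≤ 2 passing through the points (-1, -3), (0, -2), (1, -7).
-3*x**2 - 2*x - 2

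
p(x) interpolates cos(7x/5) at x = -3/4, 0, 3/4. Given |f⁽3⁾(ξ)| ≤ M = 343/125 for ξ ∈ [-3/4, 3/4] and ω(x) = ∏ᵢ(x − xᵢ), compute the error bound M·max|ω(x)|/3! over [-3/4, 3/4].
343*sqrt(3)/8000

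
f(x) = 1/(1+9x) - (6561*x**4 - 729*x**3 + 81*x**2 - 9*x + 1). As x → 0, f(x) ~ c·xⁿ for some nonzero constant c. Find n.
5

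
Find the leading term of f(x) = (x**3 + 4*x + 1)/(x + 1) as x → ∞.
x**2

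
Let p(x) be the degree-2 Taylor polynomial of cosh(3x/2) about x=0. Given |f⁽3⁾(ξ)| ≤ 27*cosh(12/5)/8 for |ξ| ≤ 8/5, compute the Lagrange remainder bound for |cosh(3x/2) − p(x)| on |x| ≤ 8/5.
288*cosh(12/5)/125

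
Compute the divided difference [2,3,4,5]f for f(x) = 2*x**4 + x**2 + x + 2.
28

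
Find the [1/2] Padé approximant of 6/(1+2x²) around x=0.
6/(2*x**2 + 1)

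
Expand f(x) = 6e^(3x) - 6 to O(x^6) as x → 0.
18*x + 27*x**2 + 27*x**3 + 81*x**4/4 + 243*x**5/20 + O(x**6)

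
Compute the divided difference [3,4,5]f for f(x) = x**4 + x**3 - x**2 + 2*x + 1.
108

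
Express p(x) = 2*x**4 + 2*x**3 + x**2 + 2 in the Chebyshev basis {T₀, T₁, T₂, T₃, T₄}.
(13/4)T₀ + (3/2)T₁ + (3/2)T₂ + (1/2)T₃ + (1/4)T₄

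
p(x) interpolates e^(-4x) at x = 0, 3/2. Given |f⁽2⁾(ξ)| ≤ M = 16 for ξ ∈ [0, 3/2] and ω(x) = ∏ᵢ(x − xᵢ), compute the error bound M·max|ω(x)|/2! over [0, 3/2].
9/2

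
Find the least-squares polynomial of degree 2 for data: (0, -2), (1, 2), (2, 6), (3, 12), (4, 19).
-13/7 + (102/35)x + (4/7)x²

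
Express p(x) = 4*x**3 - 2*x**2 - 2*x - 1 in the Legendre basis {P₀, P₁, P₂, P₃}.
(-5/3)P₀ + (2/5)P₁ + (-4/3)P₂ + (8/5)P₃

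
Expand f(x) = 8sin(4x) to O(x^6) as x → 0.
32*x - 256*x**3/3 + 1024*x**5/15 + O(x**6)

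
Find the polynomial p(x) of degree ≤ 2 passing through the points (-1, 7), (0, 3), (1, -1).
3 - 4*x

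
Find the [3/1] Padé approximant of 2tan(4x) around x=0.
128*x**3/3 + 8*x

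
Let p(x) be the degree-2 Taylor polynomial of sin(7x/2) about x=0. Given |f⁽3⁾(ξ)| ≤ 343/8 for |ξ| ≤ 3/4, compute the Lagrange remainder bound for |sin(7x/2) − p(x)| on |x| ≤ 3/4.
3087/1024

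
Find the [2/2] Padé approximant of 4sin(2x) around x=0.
8*x/(2*x**2/3 + 1)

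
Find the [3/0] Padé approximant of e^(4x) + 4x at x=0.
32*x**3/3 + 8*x**2 + 8*x + 1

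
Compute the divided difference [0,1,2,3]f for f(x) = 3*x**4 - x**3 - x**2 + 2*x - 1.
17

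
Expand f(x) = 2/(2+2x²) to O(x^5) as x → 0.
1 - x**2 + x**4 + O(x**5)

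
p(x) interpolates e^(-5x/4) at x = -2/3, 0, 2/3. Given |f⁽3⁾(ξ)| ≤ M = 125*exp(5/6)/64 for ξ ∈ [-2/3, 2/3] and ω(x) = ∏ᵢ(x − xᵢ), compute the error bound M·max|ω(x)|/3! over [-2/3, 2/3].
125*sqrt(3)*exp(5/6)/5832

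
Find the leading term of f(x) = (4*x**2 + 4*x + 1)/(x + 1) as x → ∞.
4*x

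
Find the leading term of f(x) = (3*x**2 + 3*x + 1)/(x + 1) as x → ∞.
3*x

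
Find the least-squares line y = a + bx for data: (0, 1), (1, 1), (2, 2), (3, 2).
a = 9/10, b = 2/5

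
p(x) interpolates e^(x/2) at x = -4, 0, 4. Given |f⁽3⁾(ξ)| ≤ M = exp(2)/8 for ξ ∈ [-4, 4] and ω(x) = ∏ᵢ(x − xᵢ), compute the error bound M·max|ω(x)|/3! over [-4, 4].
8*sqrt(3)*exp(2)/27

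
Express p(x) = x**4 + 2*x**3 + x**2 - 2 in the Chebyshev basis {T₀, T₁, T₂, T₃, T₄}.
(-9/8)T₀ + (3/2)T₁ + T₂ + (1/2)T₃ + (1/8)T₄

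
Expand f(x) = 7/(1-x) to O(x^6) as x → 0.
7 + 7*x + 7*x**2 + 7*x**3 + 7*x**4 + 7*x**5 + O(x**6)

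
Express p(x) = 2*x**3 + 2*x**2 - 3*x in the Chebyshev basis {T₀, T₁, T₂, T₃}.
T₀ + (-3/2)T₁ + T₂ + (1/2)T₃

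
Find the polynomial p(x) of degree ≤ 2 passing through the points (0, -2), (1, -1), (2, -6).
-3*x**2 + 4*x - 2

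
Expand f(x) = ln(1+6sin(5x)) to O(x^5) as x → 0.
30*x - 450*x**2 + 8875*x**3 - 198750*x**4 + O(x**5)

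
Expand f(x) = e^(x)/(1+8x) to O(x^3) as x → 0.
1 - 7*x + 113*x**2/2 + O(x**3)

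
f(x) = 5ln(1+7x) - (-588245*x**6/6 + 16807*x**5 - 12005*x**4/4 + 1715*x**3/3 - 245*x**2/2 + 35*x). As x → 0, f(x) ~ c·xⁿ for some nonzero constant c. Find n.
7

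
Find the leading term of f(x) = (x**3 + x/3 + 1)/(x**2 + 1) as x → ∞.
x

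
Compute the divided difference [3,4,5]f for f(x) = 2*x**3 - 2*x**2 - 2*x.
22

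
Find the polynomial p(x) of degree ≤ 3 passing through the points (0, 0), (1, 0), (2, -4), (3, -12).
-2*x**2 + 2*x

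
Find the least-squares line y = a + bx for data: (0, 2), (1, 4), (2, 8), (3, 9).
a = 2, b = 5/2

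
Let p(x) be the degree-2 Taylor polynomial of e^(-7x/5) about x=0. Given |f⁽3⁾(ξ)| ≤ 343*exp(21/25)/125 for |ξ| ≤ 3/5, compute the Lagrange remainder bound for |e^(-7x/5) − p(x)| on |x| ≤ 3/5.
3087*exp(21/25)/31250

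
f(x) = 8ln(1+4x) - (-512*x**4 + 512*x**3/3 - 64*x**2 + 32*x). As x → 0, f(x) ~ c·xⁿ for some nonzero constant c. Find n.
5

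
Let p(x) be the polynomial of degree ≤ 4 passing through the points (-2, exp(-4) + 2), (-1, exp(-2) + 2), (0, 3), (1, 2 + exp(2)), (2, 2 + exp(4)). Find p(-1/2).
(-5 + 60*exp(2) + (-20*exp(2) + 3*exp(4) + 346)*exp(4))*exp(-4)/128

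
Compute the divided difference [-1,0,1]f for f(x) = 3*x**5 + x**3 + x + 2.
0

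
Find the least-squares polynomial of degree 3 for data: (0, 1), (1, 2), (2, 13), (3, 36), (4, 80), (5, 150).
107/126 + (-293/756)x + (137/126)x² + (107/108)x³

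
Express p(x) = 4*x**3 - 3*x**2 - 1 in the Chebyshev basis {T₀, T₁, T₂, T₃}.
(-5/2)T₀ + (3)T₁ + (-3/2)T₂ + T₃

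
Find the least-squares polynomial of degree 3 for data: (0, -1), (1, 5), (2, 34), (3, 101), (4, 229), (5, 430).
-61/63 + (20/27)x + (587/252)x² + (319/108)x³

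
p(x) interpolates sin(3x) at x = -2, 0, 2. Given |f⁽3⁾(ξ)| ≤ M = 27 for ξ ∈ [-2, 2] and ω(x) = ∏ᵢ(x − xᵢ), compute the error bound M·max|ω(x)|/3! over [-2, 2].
8*sqrt(3)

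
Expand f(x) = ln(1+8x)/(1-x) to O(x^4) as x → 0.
8*x - 24*x**2 + 440*x**3/3 + O(x**4)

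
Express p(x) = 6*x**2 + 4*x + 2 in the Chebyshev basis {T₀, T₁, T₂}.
(5)T₀ + (4)T₁ + (3)T₂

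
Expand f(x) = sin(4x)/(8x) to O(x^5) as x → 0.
1/2 - 4*x**2/3 + 16*x**4/15 + O(x**5)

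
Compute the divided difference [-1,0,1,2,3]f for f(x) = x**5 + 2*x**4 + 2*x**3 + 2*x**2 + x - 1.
7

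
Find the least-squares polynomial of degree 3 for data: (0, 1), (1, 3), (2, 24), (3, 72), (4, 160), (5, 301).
101/126 + (-1349/756)x + (169/63)x² + (209/108)x³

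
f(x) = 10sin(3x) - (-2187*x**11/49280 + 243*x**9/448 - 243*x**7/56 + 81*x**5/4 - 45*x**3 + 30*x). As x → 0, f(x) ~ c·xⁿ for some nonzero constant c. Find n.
13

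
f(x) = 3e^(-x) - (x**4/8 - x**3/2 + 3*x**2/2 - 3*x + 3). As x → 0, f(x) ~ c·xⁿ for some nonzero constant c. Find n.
5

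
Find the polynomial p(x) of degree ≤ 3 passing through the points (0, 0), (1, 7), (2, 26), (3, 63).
x**3 + 3*x**2 + 3*x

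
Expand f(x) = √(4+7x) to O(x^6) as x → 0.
2 + 7*x/4 - 49*x**2/64 + 343*x**3/512 - 12005*x**4/16384 + 117649*x**5/131072 + O(x**6)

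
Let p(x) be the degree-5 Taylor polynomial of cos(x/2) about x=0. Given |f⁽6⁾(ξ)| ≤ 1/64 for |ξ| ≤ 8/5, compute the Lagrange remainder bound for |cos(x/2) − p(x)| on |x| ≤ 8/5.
256/703125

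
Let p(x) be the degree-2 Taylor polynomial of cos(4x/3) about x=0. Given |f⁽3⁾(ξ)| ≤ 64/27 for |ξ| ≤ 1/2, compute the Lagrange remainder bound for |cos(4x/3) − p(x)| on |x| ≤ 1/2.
4/81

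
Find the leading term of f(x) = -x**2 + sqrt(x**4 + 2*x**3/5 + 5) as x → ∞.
x/5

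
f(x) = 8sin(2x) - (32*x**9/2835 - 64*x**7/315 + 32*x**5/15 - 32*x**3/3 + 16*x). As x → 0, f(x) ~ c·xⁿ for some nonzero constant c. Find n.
11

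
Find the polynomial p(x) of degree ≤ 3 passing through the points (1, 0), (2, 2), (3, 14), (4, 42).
x**3 - x**2 - 2*x + 2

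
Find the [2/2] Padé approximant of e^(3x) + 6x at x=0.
(-x**2/4 + 17*x/2 + 1)/(-x**2/4 - x/2 + 1)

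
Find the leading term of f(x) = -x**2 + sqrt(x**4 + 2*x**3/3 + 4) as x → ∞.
x/3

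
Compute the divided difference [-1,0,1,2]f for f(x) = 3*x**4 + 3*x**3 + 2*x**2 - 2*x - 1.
9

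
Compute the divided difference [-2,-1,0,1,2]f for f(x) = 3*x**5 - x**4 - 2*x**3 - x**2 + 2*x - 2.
-1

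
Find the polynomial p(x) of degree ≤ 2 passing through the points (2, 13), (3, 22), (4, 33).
x**2 + 4*x + 1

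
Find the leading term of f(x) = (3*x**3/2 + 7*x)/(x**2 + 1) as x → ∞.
3*x/2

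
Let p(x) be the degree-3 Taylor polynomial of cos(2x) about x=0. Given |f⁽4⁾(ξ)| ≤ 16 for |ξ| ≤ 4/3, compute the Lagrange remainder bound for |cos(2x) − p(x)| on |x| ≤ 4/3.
512/243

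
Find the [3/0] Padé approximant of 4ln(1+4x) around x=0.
16*x*(16*x**2 - 6*x + 3)/3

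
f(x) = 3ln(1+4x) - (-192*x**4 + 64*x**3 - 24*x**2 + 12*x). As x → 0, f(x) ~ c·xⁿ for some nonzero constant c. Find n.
5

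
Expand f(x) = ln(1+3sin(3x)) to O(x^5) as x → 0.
9*x - 81*x**2/2 + 459*x**3/2 - 6075*x**4/4 + O(x**5)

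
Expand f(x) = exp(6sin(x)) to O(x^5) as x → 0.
1 + 6*x + 18*x**2 + 35*x**3 + 48*x**4 + O(x**5)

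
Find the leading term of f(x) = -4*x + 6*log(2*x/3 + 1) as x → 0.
-4*x**2/3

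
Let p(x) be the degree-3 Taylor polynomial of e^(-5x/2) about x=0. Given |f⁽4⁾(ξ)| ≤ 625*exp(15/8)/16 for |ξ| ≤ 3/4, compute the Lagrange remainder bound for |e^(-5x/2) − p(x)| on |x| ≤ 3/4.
16875*exp(15/8)/32768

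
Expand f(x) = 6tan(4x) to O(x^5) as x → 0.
24*x + 128*x**3 + O(x**5)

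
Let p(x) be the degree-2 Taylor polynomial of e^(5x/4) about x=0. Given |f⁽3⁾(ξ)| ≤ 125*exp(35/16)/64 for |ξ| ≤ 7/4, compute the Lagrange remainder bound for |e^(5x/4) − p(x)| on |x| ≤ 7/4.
42875*exp(35/16)/24576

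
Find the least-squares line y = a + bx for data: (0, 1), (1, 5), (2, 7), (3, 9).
a = 8/5, b = 13/5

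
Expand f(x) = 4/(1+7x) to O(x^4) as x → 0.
4 - 28*x + 196*x**2 - 1372*x**3 + O(x**4)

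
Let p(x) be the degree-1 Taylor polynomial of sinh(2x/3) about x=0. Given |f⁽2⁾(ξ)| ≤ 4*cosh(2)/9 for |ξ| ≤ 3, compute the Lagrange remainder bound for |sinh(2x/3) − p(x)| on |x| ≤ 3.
2*cosh(2)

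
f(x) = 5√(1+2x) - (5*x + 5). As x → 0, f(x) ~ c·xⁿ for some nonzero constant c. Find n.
2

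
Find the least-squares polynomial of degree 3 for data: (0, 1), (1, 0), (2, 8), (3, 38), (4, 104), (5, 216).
137/126 + (-203/108)x + (-193/126)x² + (227/108)x³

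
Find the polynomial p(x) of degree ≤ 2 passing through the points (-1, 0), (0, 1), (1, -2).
-2*x**2 - x + 1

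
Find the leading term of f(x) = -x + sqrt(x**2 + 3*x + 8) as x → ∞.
3/2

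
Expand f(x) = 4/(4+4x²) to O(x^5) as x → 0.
1 - x**2 + x**4 + O(x**5)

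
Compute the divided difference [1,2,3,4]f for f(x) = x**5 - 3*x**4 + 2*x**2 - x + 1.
35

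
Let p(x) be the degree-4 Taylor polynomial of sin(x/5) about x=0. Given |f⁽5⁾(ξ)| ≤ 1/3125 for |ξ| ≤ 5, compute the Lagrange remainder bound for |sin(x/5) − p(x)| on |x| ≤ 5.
1/120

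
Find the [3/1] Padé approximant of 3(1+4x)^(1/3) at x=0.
(-64*x**3/27 + 16*x**2/3 + 12*x + 3)/(8*x/3 + 1)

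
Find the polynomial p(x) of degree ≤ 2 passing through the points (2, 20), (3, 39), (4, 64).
3*x**2 + 4*x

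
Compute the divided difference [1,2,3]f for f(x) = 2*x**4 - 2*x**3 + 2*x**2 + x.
40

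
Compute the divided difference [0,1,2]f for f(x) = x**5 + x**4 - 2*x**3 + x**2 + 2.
17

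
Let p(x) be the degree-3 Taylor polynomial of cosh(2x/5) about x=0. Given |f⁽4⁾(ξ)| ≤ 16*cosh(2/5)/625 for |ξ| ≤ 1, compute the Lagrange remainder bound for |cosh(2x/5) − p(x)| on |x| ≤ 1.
2*cosh(2/5)/1875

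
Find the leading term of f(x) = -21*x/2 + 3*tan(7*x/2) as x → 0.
343*x**3/8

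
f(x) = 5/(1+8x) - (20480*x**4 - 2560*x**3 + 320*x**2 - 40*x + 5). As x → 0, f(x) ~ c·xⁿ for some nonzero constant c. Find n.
5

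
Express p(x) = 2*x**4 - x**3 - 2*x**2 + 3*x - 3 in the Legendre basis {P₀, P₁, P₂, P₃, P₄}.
(-49/15)P₀ + (12/5)P₁ + (-4/21)P₂ + (-2/5)P₃ + (16/35)P₄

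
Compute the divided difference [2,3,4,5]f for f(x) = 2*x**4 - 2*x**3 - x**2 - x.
26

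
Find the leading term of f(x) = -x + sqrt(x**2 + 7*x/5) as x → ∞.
7/10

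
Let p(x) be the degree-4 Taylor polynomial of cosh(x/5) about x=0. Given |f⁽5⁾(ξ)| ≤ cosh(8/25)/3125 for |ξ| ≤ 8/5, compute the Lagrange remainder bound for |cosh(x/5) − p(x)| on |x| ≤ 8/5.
4096*cosh(8/25)/146484375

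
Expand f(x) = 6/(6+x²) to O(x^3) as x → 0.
1 - x**2/6 + O(x**3)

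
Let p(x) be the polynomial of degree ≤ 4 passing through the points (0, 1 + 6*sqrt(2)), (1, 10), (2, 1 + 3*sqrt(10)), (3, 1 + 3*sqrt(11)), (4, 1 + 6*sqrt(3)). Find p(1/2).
-105*sqrt(10)/64 - 15*sqrt(3)/64 + 21*sqrt(11)/32 + 105*sqrt(2)/64 + 347/32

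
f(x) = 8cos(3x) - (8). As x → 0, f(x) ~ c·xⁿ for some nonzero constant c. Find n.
2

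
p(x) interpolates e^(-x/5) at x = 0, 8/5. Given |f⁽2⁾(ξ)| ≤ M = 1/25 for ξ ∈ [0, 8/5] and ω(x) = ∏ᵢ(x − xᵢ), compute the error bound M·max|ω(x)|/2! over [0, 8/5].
8/625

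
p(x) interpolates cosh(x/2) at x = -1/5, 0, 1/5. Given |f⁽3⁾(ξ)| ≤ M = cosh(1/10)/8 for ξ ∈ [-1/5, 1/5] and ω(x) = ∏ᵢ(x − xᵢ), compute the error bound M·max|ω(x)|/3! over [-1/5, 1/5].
sqrt(3)*cosh(1/10)/27000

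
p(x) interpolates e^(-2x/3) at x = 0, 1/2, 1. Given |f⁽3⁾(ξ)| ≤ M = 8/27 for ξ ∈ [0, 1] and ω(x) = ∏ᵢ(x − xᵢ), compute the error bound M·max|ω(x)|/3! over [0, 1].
sqrt(3)/729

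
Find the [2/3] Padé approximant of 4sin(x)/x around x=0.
(4 - 7*x**2/15)/(x**2/20 + 1)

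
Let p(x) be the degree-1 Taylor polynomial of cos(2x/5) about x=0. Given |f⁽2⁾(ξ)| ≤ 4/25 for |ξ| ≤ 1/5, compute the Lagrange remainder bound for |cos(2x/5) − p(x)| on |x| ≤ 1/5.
2/625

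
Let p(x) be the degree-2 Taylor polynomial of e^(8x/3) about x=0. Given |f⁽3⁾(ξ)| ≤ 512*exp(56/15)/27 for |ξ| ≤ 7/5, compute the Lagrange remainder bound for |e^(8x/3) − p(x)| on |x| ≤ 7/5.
87808*exp(56/15)/10125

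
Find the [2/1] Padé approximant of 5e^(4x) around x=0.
(40*x**2/3 + 40*x/3 + 5)/(1 - 4*x/3)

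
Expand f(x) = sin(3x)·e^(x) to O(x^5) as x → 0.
3*x + 3*x**2 - 3*x**3 - 4*x**4 + O(x**5)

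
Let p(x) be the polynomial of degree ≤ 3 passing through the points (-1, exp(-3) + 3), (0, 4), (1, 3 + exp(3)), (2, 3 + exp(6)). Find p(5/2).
(-5 + (-35*exp(3) + 69 + 35*exp(6))*exp(3))*exp(-3)/16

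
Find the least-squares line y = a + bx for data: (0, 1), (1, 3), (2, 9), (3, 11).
a = 3/5, b = 18/5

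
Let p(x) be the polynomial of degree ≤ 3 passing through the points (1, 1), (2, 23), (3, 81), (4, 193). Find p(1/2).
-17/8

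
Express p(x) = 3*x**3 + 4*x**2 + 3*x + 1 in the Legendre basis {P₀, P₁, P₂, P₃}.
(7/3)P₀ + (24/5)P₁ + (8/3)P₂ + (6/5)P₃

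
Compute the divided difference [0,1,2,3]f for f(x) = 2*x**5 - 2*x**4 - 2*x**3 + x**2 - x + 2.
36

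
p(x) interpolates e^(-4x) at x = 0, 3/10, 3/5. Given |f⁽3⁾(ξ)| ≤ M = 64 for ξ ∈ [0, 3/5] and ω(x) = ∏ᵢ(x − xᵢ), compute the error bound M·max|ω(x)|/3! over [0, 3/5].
8*sqrt(3)/125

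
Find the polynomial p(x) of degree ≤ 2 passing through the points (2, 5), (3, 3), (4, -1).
-x**2 + 3*x + 3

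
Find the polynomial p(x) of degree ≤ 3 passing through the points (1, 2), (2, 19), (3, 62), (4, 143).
2*x**3 + x**2 - 1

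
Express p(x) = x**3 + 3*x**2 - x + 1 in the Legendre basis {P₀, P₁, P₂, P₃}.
(2)P₀ + (-2/5)P₁ + (2)P₂ + (2/5)P₃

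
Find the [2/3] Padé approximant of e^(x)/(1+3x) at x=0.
(157*x**2/1820 + 46*x/91 + 1)/(661*x**3/2730 - 2553*x**2/1820 + 228*x/91 + 1)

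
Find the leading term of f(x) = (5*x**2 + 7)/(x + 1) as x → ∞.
5*x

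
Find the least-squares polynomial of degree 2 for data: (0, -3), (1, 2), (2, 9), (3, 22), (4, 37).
-101/35 + (18/7)x + (13/7)x²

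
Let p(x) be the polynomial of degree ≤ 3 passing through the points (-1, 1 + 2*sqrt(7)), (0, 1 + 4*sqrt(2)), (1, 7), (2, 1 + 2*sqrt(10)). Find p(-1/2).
-7/8 + sqrt(10)/8 + 5*sqrt(7)/8 + 15*sqrt(2)/4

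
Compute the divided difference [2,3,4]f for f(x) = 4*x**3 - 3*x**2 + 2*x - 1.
33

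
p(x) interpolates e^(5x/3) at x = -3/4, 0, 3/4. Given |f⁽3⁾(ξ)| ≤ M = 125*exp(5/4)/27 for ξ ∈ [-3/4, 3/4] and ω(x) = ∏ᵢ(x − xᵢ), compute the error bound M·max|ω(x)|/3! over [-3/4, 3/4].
125*sqrt(3)*exp(5/4)/1728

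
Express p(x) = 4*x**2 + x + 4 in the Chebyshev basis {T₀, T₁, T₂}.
(6)T₀ + T₁ + (2)T₂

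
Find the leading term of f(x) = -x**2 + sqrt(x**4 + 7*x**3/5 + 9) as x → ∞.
7*x/10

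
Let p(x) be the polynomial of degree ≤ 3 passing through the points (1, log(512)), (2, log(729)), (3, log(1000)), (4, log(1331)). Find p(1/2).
-105*log(3)/8 - 15*log(11)/16 + 63*log(10)/16 + 315*log(2)/16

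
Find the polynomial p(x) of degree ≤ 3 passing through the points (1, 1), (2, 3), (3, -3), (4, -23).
-x**3 + 2*x**2 + 3*x - 3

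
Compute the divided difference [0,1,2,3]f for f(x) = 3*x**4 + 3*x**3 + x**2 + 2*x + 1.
21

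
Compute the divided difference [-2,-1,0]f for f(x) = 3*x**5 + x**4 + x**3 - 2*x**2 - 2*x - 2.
-43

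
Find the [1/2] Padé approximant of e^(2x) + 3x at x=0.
(319*x/69 + 1)/(-8*x**2/69 - 26*x/69 + 1)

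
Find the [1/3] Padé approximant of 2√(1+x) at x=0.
(7*x/4 + 2)/(x**3/64 - x**2/16 + 3*x/8 + 1)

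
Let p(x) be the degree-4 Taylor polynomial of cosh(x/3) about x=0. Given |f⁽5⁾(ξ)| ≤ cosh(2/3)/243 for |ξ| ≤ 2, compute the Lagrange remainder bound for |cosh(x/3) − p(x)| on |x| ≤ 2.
4*cosh(2/3)/3645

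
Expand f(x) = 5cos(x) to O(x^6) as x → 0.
5 - 5*x**2/2 + 5*x**4/24 + O(x**6)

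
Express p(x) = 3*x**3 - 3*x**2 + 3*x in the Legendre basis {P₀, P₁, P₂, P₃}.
-P₀ + (24/5)P₁ + (-2)P₂ + (6/5)P₃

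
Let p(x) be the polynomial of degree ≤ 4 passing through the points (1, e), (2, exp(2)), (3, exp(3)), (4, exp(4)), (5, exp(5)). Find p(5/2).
e*(-20*exp(3) - 5 + 60*e + 3*exp(4) + 90*exp(2))/128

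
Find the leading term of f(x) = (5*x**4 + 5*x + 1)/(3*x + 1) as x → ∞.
5*x**3/3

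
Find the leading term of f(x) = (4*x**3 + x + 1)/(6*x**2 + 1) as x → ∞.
2*x/3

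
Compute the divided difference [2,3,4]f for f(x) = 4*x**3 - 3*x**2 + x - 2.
33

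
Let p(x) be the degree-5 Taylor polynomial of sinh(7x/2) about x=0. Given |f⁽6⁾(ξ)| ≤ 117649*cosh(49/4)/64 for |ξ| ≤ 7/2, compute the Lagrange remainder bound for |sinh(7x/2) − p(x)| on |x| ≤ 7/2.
13841287201*cosh(49/4)/2949120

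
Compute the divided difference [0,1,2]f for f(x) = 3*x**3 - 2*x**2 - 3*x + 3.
7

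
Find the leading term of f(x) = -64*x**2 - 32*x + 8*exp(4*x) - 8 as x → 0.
256*x**3/3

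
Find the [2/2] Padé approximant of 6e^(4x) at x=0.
(8*x**2 + 12*x + 6)/(4*x**2/3 - 2*x + 1)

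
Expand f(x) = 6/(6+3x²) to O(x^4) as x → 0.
1 - x**2/2 + O(x**4)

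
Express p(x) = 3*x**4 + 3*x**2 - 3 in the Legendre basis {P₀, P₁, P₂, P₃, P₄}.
(-7/5)P₀ + (26/7)P₂ + (24/35)P₄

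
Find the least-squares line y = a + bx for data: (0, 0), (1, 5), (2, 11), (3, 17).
a = -3/10, b = 57/10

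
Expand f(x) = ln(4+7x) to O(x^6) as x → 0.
log(4) + 7*x/4 - 49*x**2/32 + 343*x**3/192 - 2401*x**4/1024 + 16807*x**5/5120 + O(x**6)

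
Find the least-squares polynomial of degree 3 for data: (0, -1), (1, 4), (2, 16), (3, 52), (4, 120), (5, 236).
-113/126 + (467/108)x + (-251/126)x² + (229/108)x³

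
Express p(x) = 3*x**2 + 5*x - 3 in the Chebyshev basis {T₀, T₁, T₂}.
(-3/2)T₀ + (5)T₁ + (3/2)T₂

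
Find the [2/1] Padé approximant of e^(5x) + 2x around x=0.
(5*x**2/6 + 16*x/3 + 1)/(1 - 5*x/3)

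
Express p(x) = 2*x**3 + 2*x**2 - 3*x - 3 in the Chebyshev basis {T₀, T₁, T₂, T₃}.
(-2)T₀ + (-3/2)T₁ + T₂ + (1/2)T₃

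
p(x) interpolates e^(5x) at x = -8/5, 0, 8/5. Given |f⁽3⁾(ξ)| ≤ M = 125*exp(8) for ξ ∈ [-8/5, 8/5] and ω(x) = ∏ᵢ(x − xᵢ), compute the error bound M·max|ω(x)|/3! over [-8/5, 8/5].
512*sqrt(3)*exp(8)/27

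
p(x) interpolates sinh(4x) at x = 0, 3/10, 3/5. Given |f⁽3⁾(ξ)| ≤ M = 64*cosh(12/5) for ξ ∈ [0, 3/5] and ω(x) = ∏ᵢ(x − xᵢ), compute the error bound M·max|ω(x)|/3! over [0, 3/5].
8*sqrt(3)*cosh(12/5)/125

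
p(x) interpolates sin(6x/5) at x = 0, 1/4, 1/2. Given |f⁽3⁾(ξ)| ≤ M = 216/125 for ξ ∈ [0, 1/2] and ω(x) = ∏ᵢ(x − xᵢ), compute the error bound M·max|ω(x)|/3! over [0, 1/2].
sqrt(3)/1000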